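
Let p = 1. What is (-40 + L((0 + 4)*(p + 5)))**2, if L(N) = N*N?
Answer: 287296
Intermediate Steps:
L(N) = N**2
(-40 + L((0 + 4)*(p + 5)))**2 = (-40 + ((0 + 4)*(1 + 5))**2)**2 = (-40 + (4*6)**2)**2 = (-40 + 24**2)**2 = (-40 + 576)**2 = 536**2 = 287296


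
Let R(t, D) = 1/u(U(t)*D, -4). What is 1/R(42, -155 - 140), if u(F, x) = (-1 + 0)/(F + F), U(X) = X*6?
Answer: 1/148680 ≈ 6.7259e-6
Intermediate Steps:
U(X) = 6*X
u(F, x) = -1/(2*F)
R(t, D) = -12*D*t (R(t, D) = 1/(-1/(6*D*t)/2) = 1/(-1/(12*D*t)) = -12*D*t)
1/R(42, -155 - 140) = 1/(-12*(-155 - 140)*42) = 1/(-12*(-295)*42) = 1/148680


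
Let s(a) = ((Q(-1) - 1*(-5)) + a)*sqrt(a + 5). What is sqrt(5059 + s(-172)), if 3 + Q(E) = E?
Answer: sqrt(5059 - 171*I*sqrt(167)) ≈ 72.731 - 15.192*I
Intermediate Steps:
Q(E) = -3 + E
s(a) = sqrt(5 + a)*(1 + a) (s(a) = (((-3 - 1) - 1*(-5)) + a)*sqrt(a + 5) = ((-4 + 5) + a)*sqrt(5 + a) = (1 + a)*sqrt(5 + a) = sqrt(5 + a)*(1 + a))
sqrt(5059 + s(-172)) = sqrt(5059 + sqrt(5 - 172)*(1 - 172)) = sqrt(5059 + sqrt(-167)*(-171)) = sqrt(5059 + (I*sqrt(167))*(-171)) = sqrt(5059 - 171*I*sqrt(167))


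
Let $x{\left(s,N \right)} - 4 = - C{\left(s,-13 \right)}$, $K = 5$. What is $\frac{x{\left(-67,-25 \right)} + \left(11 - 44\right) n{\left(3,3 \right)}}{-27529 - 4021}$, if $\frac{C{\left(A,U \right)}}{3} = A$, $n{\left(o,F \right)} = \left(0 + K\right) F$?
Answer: $\frac{29}{3155} \approx 0.0091918$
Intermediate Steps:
$n{\left(o,F \right)} = 5 F$ ($n{\left(o,F \right)} = \left(0 + 5\right) F = 5 F$)
$C{\left(A,U \right)} = 3 A$
$x{\left(s,N \right)} = 4 - 3 s$
$\frac{x{\left(-67,-25 \right)} + \left(11 - 44\right) n{\left(3,3 \right)}}{-27529 - 4021} = \frac{\left(4 - -201\right) + \left(11 - 44\right) 5 \cdot 3}{-27529 - 4021} = \frac{\left(4 + 201\right) - 495}{-31550} = \left(205 - 495\right) \left(- \frac{1}{31550}\right) = \left(-290\right) \left(- \frac{1}{31550}\right) = \frac{29}{3155}$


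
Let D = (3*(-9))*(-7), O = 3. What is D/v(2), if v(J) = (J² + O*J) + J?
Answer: 63/4 ≈ 15.750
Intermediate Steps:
v(J) = J² + 4*J (v(J) = (J² + 3*J) + J = J² + 4*J)
D = 189 (D = -27*(-7) = 189)
D/v(2) = 189/(2*(4 + 2)) = 189/(2*6) = 189/12 = (1/12)*189 = 63/4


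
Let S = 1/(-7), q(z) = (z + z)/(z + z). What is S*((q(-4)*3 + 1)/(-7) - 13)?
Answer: 95/49 ≈ 1.9388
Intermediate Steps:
q(z) = 1 (q(z) = (2*z)/((2*z)) = (2*z)*(1/(2*z)) = 1)
S = -1/7 ≈ -0.14286
S*((q(-4)*3 + 1)/(-7) - 13) = -((1*3 + 1)/(-7) - 13)/7 = -((3 + 1)*(-1/7) - 13)/7 = -(4*(-1/7) - 13)/7 = -(-4/7 - 13)/7 = -1/7*(-95/7) = 95/49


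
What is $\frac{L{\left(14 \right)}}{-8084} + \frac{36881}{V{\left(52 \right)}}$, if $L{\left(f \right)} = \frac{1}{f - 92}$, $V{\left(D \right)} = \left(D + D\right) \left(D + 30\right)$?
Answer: $\frac{223609585}{51705264} \approx 4.3247$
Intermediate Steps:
$V{\left(D \right)} = 2 D \left(30 + D\right)$
$L{\left(f \right)} = \frac{1}{-92 + f}$
$\frac{L{\left(14 \right)}}{-8084} + \frac{36881}{V{\left(52 \right)}} = \frac{1}{\left(-92 + 14\right) \left(-8084\right)} + \frac{36881}{2 \cdot 52 \left(30 + 52\right)} = \frac{1}{-78} \left(- \frac{1}{8084}\right) + \frac{36881}{2 \cdot 52 \cdot 82} = \left(- \frac{1}{78}\right) \left(- \frac{1}{8084}\right) + \frac{36881}{8528} = \frac{1}{630552} + 36881 \cdot \frac{1}{8528} = \frac{1}{630552} + \frac{2837}{656} = \frac{223609585}{51705264}$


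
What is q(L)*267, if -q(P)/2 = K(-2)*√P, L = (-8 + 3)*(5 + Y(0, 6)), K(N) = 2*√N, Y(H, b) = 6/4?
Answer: 1068*√65 ≈ 8610.5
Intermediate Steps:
Y(H, b) = 3/2 (Y(H, b) = 6*(¼) = 3/2)
L = -65/2 (L = (-8 + 3)*(5 + 3/2) = -5*13/2 = -65/2 ≈ -32.500)
q(P) = -4*I*√2*√P (q(P) = -2*2*√(-2)*√P = -2*2*(I*√2)*√P = -2*2*I*√2*√P = -4*I*√2*√P)
q(L)*267 = -4*I*√2*√(-65/2)*267 = -4*I*√2*I*√130/2*267 = (4*√65)*267 = 1068*√65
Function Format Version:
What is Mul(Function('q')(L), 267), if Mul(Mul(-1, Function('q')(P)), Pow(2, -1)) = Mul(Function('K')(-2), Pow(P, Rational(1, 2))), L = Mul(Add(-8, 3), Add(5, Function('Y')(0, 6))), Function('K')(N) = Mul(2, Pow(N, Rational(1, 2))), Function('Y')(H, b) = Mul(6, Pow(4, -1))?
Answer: Mul(1068, Pow(65, Rational(1, 2))) ≈ 8610.5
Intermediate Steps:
Function('Y')(H, b) = Rational(3, 2) (Function('Y')(H, b) = Mul(6, Rational(1, 4)) = Rational(3, 2))
L = Rational(-65, 2) (L = Mul(Add(-8, 3), Add(5, Rational(3, 2))) = Mul(-5, Rational(13, 2)) = Rational(-65, 2) ≈ -32.500)
Function('q')(P) = Mul(-4, I, Pow(2, Rational(1, 2)), Pow(P, Rational(1, 2))) (Function('q')(P) = Mul(-2, Mul(Mul(2, Pow(-2, Rational(1, 2))), Pow(P, Rational(1, 2)))) = Mul(-2, Mul(Mul(2, Mul(I, Pow(2, Rational(1, 2)))), Pow(P, Rational(1, 2)))) = Mul(-2, Mul(Mul(2, I, Pow(2, Rational(1, 2))), Pow(P, Rational(1, 2)))) = Mul(-2, Mul(2, I, Pow(2, Rational(1, 2)), Pow(P, Rational(1, 2)))) = Mul(-4, I, Pow(2, Rational(1, 2)), Pow(P, Rational(1, 2))))
Mul(Function('q')(L), 267) = Mul(Mul(-4, I, Pow(2, Rational(1, 2)), Pow(Rational(-65, 2), Rational(1, 2))), 267) = Mul(Mul(-4, I, Pow(2, Rational(1, 2)), Mul(Rational(1, 2), I, Pow(130, Rational(1, 2)))), 267) = Mul(Mul(4, Pow(65, Rational(1, 2))), 267) = Mul(1068, Pow(65, Rational(1, 2)))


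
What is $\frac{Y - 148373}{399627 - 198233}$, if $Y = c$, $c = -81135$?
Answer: $- \frac{114754}{100697} \approx -1.1396$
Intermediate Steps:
$Y = -81135$
$\frac{Y - 148373}{399627 - 198233} = \frac{-81135 - 148373}{399627 - 198233} = - \frac{229508}{201394} = \left(-229508\right) \frac{1}{201394} = - \frac{114754}{100697}$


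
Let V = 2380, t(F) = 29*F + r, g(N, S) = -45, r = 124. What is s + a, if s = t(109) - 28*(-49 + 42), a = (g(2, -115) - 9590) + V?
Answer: -3774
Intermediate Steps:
t(F) = 124 + 29*F (t(F) = 29*F + 124 = 124 + 29*F)
a = -7255 (a = (-45 - 9590) + 2380 = -9635 + 2380 = -7255)
s = 3481 (s = (124 + 29*109) - 28*(-49 + 42) = (124 + 3161) - 28*(-7) = 3285 + 196 = 3481)
s + a = 3481 - 7255 = -3774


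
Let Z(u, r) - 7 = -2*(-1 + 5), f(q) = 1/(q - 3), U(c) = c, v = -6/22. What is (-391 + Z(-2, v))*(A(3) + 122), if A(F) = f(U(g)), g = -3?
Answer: -143276/3 ≈ -47759.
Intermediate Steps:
v = -3/11 (v = -6*1/22 = -3/11 ≈ -0.27273)
f(q) = 1/(-3 + q)
A(F) = -⅙ (A(F) = 1/(-3 - 3) = 1/(-6) = -⅙)
Z(u, r) = -1 (Z(u, r) = 7 - 2*(-1 + 5) = 7 - 2*4 = 7 - 8 = -1)
(-391 + Z(-2, v))*(A(3) + 122) = (-391 - 1)*(-⅙ + 122) = -392*731/6 = -143276/3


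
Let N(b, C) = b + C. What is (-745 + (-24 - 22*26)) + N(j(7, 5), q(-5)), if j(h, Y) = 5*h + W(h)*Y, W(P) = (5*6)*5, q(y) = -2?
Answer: -558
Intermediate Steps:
W(P) = 150 (W(P) = 30*5 = 150)
j(h, Y) = 5*h + 150*Y
N(b, C) = C + b
(-745 + (-24 - 22*26)) + N(j(7, 5), q(-5)) = (-745 + (-24 - 22*26)) + (-2 + (5*7 + 150*5)) = (-745 + (-24 - 572)) + (-2 + (35 + 750)) = (-745 - 596) + (-2 + 785) = -1341 + 783 = -558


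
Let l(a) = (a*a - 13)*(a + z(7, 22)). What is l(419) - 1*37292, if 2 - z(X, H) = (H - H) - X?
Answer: 75097252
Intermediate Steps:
z(X, H) = 2 + X (z(X, H) = 2 - ((H - H) - X) = 2 - (0 - X) = 2 - (-1)*X = 2 + X)
l(a) = (-13 + a²)*(9 + a) (l(a) = (a*a - 13)*(a + (2 + 7)) = (a² - 13)*(a + 9) = (-13 + a²)*(9 + a))
l(419) - 1*37292 = (-117 + 419³ - 13*419 + 9*419²) - 1*37292 = (-117 + 73560059 - 5447 + 9*175561) - 37292 = (-117 + 73560059 - 5447 + 1580049) - 37292 = 75134544 - 37292 = 75097252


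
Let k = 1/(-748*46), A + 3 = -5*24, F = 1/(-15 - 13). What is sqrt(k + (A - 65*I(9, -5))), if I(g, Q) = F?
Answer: I*sqrt(1750190059310)/120428 ≈ 10.985*I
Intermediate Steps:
F = -1/28 (F = 1/(-28) = -1/28 ≈ -0.035714)
I(g, Q) = -1/28
A = -123 (A = -3 - 5*24 = -3 - 120 = -123)
k = -1/34408 (k = 1/(-34408) = -1/34408 ≈ -2.9063e-5)
sqrt(k + (A - 65*I(9, -5))) = sqrt(-1/34408 + (-123 - 65*(-1/28))) = sqrt(-1/34408 + (-123 + 65/28)) = sqrt(-1/34408 - 3379/28) = sqrt(-29066165/240856) = I*sqrt(1750190059310)/120428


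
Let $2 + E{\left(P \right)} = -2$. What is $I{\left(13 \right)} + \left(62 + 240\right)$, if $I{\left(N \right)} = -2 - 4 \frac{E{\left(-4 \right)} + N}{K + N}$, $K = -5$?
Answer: $\frac{591}{2} \approx 295.5$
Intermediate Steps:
$E{\left(P \right)} = -4$ ($E{\left(P \right)} = -2 - 2 = -4$)
$I{\left(N \right)} = -2 - \frac{4 \left(-4 + N\right)}{-5 + N}$ ($I{\left(N \right)} = -2 - 4 \frac{-4 + N}{-5 + N} = -2 - \frac{4 \left(-4 + N\right)}{-5 + N}$)
$I{\left(13 \right)} + \left(62 + 240\right) = \frac{2 \left(13 - 39\right)}{-5 + 13} + \left(62 + 240\right) = \frac{2 \left(13 - 39\right)}{8} + 302 = 2 \cdot \frac{1}{8} \left(-26\right) + 302 = - \frac{13}{2} + 302 = \frac{591}{2}$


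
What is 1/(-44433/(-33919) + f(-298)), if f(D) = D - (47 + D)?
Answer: -33919/1549760 ≈ -0.021887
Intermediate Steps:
f(D) = -47 (f(D) = D + (-47 - D) = -47)
1/(-44433/(-33919) + f(-298)) = 1/(-44433/(-33919) - 47) = 1/(-44433*(-1/33919) - 47) = 1/(44433/33919 - 47) = 1/(-1549760/33919) = -33919/1549760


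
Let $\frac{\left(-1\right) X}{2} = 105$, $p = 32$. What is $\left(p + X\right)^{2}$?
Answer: $31684$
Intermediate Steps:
$X = -210$ ($X = \left(-2\right) 105 = -210$)
$\left(p + X\right)^{2} = \left(32 - 210\right)^{2} = \left(-178\right)^{2} = 31684$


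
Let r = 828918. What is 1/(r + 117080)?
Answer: 1/945998 ≈ 1.0571e-6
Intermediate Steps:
1/(r + 117080) = 1/(828918 + 117080) = 1/945998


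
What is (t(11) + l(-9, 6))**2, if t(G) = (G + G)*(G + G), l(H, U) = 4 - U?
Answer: 232324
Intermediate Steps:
t(G) = 4*G**2 (t(G) = (2*G)*(2*G) = 4*G**2)
(t(11) + l(-9, 6))**2 = (4*11**2 + (4 - 1*6))**2 = (4*121 + (4 - 6))**2 = (484 - 2)**2 = 482**2 = 232324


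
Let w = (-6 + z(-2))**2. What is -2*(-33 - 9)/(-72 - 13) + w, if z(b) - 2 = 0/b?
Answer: 1276/85 ≈ 15.012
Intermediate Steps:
z(b) = 2 (z(b) = 2 + 0/b = 2 + 0 = 2)
w = 16 (w = (-6 + 2)**2 = (-4)**2 = 16)
-2*(-33 - 9)/(-72 - 13) + w = -2*(-33 - 9)/(-72 - 13) + 16 = -(-84)/(-85) + 16 = -(-84)*(-1)/85 + 16 = -2*42/85 + 16 = -84/85 + 16 = 1276/85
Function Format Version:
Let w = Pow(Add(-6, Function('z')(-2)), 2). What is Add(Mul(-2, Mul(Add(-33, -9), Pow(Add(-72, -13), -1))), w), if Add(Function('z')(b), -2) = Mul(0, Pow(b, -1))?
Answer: Rational(1276, 85) ≈ 15.012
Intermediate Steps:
Function('z')(b) = 2 (Function('z')(b) = Add(2, Mul(0, Pow(b, -1))) = Add(2, 0) = 2)
w = 16 (w = Pow(Add(-6, 2), 2) = Pow(-4, 2) = 16)
Add(Mul(-2, Mul(Add(-33, -9), Pow(Add(-72, -13), -1))), w) = Add(Mul(-2, Mul(Add(-33, -9), Pow(Add(-72, -13), -1))), 16) = Add(Mul(-2, Mul(-42, Pow(-85, -1))), 16) = Add(Mul(-2, Mul(-42, Rational(-1, 85))), 16) = Add(Mul(-2, Rational(42, 85)), 16) = Add(Rational(-84, 85), 16) = Rational(1276, 85)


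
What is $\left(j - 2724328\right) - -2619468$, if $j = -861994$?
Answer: $-966854$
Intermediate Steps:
$\left(j - 2724328\right) - -2619468 = \left(-861994 - 2724328\right) - -2619468 = -3586322 + 2619468 = -966854$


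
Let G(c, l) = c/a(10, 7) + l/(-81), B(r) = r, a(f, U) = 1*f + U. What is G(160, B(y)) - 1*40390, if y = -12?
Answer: -18534622/459 ≈ -40380.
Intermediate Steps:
a(f, U) = U + f (a(f, U) = f + U = U + f)
G(c, l) = -l/81 + c/17 (G(c, l) = c/(7 + 10) + l/(-81) = c/17 + l*(-1/81) = c*(1/17) - l/81 = c/17 - l/81 = -l/81 + c/17)
G(160, B(y)) - 1*40390 = (-1/81*(-12) + (1/17)*160) - 1*40390 = (4/27 + 160/17) - 40390 = 4388/459 - 40390 = -18534622/459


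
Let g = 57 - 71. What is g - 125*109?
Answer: -13639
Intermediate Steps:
g = -14
g - 125*109 = -14 - 125*109 = -14 - 13625 = -13639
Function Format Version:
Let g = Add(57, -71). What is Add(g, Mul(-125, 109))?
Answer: -13639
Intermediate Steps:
g = -14
Add(g, Mul(-125, 109)) = Add(-14, Mul(-125, 109)) = Add(-14, -13625) = -13639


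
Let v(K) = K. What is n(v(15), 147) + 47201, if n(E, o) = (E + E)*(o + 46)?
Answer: 52991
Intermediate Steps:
n(E, o) = 2*E*(46 + o) (n(E, o) = (2*E)*(46 + o) = 2*E*(46 + o))
n(v(15), 147) + 47201 = 2*15*(46 + 147) + 47201 = 2*15*193 + 47201 = 5790 + 47201 = 52991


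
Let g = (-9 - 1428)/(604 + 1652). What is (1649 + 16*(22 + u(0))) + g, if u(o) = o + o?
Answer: 1504273/752 ≈ 2000.4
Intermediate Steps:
u(o) = 2*o
g = -479/752 (g = -1437/2256 = -1437*1/2256 = -479/752 ≈ -0.63697)
(1649 + 16*(22 + u(0))) + g = (1649 + 16*(22 + 2*0)) - 479/752 = (1649 + 16*(22 + 0)) - 479/752 = (1649 + 16*22) - 479/752 = (1649 + 352) - 479/752 = 2001 - 479/752 = 1504273/752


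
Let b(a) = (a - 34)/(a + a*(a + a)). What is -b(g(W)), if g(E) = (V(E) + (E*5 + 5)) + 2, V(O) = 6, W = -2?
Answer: 31/21 ≈ 1.4762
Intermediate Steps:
g(E) = 13 + 5*E (g(E) = (6 + (E*5 + 5)) + 2 = (6 + (5*E + 5)) + 2 = (6 + (5 + 5*E)) + 2 = (11 + 5*E) + 2 = 13 + 5*E)
b(a) = (-34 + a)/(a + 2*a**2) (b(a) = (-34 + a)/(a + a*(2*a)) = (-34 + a)/(a + 2*a**2))
-b(g(W)) = -(-34 + (13 + 5*(-2)))/((13 + 5*(-2))*(1 + 2*(13 + 5*(-2)))) = -(-34 + (13 - 10))/((13 - 10)*(1 + 2*(13 - 10))) = -(-34 + 3)/(3*(1 + 2*3)) = -(-31)/(3*(1 + 6)) = -(-31)/(3*7) = -1*(-31/21) = 31/21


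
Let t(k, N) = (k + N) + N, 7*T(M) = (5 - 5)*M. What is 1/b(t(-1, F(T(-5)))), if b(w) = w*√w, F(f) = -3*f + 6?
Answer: √11/121 ≈ 0.027410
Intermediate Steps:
T(M) = 0 (T(M) = ((5 - 5)*M)/7 = (0*M)/7 = (⅐)*0 = 0)
F(f) = 6 - 3*f
t(k, N) = k + 2*N (t(k, N) = (N + k) + N = k + 2*N)
b(w) = w^(3/2)
1/b(t(-1, F(T(-5)))) = 1/((-1 + 2*(6 - 3*0))^(3/2)) = 1/((-1 + 2*(6 + 0))^(3/2)) = 1/((-1 + 2*6)^(3/2)) = 1/((-1 + 12)^(3/2)) = 1/(11^(3/2)) = 1/(11*√11) = √11/121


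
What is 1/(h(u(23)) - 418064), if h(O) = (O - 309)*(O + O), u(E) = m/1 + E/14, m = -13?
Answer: -98/40257157 ≈ -2.4343e-6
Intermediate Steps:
u(E) = -13 + E/14 (u(E) = -13/1 + E/14 = -13*1 + E*(1/14) = -13 + E/14)
h(O) = 2*O*(-309 + O) (h(O) = (-309 + O)*(2*O) = 2*O*(-309 + O))
1/(h(u(23)) - 418064) = 1/(2*(-13 + (1/14)*23)*(-309 + (-13 + (1/14)*23)) - 418064) = 1/(2*(-13 + 23/14)*(-309 + (-13 + 23/14)) - 418064) = 1/(2*(-159/14)*(-309 - 159/14) - 418064) = 1/(2*(-159/14)*(-4485/14) - 418064) = 1/(713115/98 - 418064) = 1/(-40257157/98) = -98/40257157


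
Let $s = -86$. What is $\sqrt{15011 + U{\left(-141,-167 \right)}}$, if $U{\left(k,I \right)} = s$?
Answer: $5 \sqrt{597} \approx 122.17$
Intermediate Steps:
$U{\left(k,I \right)} = -86$
$\sqrt{15011 + U{\left(-141,-167 \right)}} = \sqrt{15011 - 86} = \sqrt{14925} = 5 \sqrt{597}$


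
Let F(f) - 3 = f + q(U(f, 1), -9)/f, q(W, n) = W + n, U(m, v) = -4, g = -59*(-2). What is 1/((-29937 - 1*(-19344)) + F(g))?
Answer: -118/1235709 ≈ -9.5492e-5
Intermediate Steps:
g = 118
F(f) = 3 + f - 13/f (F(f) = 3 + (f + (-4 - 9)/f) = 3 + (f - 13/f) = 3 + f - 13/f)
1/((-29937 - 1*(-19344)) + F(g)) = 1/((-29937 - 1*(-19344)) + (3 + 118 - 13/118)) = 1/((-29937 + 19344) + (3 + 118 - 13*1/118)) = 1/(-10593 + (3 + 118 - 13/118)) = 1/(-10593 + 14265/118) = 1/(-1235709/118) = -118/1235709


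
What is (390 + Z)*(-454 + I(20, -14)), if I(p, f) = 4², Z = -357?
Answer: -14454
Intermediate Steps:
I(p, f) = 16
(390 + Z)*(-454 + I(20, -14)) = (390 - 357)*(-454 + 16) = 33*(-438) = -14454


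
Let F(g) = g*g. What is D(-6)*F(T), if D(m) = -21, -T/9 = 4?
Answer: -27216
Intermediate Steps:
T = -36 (T = -9*4 = -36)
F(g) = g²
D(-6)*F(T) = -21*(-36)² = -21*1296 = -27216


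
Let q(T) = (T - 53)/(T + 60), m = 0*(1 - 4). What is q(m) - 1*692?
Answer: -41573/60 ≈ -692.88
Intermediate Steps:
m = 0 (m = 0*(-3) = 0)
q(T) = (-53 + T)/(60 + T)
q(m) - 1*692 = (-53 + 0)/(60 + 0) - 1*692 = -53/60 - 692 = -41573/60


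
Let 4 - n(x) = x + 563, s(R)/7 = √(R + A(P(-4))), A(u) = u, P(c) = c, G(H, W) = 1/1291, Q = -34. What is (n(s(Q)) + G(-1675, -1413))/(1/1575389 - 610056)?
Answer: 1136907828852/1240748485711853 + 11027723*I*√38/961075511783 ≈ 0.00091631 + 7.0733e-5*I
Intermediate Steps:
G(H, W) = 1/1291
s(R) = 7*√(-4 + R) (s(R) = 7*√(R - 4) = 7*√(-4 + R))
n(x) = -559 - x (n(x) = 4 - (x + 563) = 4 - (563 + x) = 4 + (-563 - x) = -559 - x)
(n(s(Q)) + G(-1675, -1413))/(1/1575389 - 610056) = ((-559 - 7*√(-4 - 34)) + 1/1291)/(1/1575389 - 610056) = ((-559 - 7*√(-38)) + 1/1291)/(1/1575389 - 610056) = ((-559 - 7*I*√38) + 1/1291)/(-961075511783/1575389) = ((-559 - 7*I*√38) + 1/1291)*(-1575389/961075511783) = (-721668/1291 - 7*I*√38)*(-1575389/961075511783) = 1136907828852/1240748485711853 + 11027723*I*√38/961075511783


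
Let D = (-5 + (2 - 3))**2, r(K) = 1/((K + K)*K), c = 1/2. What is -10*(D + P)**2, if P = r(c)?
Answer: -14440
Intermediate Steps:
c = 1/2 ≈ 0.50000
r(K) = 1/(2*K**2) (r(K) = 1/(((2*K))*K) = (1/(2*K))/K = 1/(2*K**2))
P = 2 (P = 1/(2*2**(-2)) = (1/2)*4 = 2)
D = 36 (D = (-5 - 1)**2 = (-6)**2 = 36)
-10*(D + P)**2 = -10*(36 + 2)**2 = -10*38**2 = -10*1444 = -14440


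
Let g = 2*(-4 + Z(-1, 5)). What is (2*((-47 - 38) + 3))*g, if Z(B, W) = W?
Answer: -328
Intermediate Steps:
g = 2 (g = 2*(-4 + 5) = 2*1 = 2)
(2*((-47 - 38) + 3))*g = (2*((-47 - 38) + 3))*2 = (2*(-85 + 3))*2 = (2*(-82))*2 = -164*2 = -328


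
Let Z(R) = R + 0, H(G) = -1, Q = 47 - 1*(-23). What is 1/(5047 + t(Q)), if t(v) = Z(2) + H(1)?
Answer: 1/5048 ≈ 0.00019810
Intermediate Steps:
Q = 70 (Q = 47 + 23 = 70)
Z(R) = R
t(v) = 1 (t(v) = 2 - 1 = 1)
1/(5047 + t(Q)) = 1/(5047 + 1) = 1/5048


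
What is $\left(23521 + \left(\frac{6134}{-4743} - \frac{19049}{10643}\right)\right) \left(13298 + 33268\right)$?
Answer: $\frac{6142461779722840}{5608861} \approx 1.0951 \cdot 10^{9}$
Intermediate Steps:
$\left(23521 + \left(\frac{6134}{-4743} - \frac{19049}{10643}\right)\right) \left(13298 + 33268\right) = \left(23521 + \left(6134 \left(- \frac{1}{4743}\right) - \frac{19049}{10643}\right)\right) 46566 = \left(23521 - \frac{155633569}{50479749}\right) 46566 = \frac{1187178542660}{50479749} \cdot 46566 = \frac{6142461779722840}{5608861}$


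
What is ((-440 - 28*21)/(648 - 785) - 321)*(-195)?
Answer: 8375055/137 ≈ 61132.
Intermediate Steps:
((-440 - 28*21)/(648 - 785) - 321)*(-195) = ((-440 - 588)/(-137) - 321)*(-195) = (-1028*(-1/137) - 321)*(-195) = (1028/137 - 321)*(-195) = -42949/137*(-195) = 8375055/137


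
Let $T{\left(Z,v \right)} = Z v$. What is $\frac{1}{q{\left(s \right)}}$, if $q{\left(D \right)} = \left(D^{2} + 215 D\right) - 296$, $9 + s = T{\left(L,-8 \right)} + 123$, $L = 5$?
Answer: $\frac{1}{21090} \approx 4.7416 \cdot 10^{-5}$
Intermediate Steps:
$s = 74$ ($s = -9 + \left(5 \left(-8\right) + 123\right) = -9 + \left(-40 + 123\right) = -9 + 83 = 74$)
$q{\left(D \right)} = -296 + D^{2} + 215 D$
$\frac{1}{q{\left(s \right)}} = \frac{1}{-296 + 74^{2} + 215 \cdot 74} = \frac{1}{-296 + 5476 + 15910} = \frac{1}{21090}$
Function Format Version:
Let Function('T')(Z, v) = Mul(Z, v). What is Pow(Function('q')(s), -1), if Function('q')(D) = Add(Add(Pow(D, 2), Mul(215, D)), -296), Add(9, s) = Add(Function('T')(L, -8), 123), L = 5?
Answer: Rational(1, 21090) ≈ 4.7416e-5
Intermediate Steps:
s = 74 (s = Add(-9, Add(Mul(5, -8), 123)) = Add(-9, Add(-40, 123)) = Add(-9, 83) = 74)
Function('q')(D) = Add(-296, Pow(D, 2), Mul(215, D))
Pow(Function('q')(s), -1) = Pow(Add(-296, Pow(74, 2), Mul(215, 74)), -1) = Pow(Add(-296, 5476, 15910), -1) = Pow(21090, -1) = Rational(1, 21090)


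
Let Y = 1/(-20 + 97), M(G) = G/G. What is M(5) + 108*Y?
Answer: 185/77 ≈ 2.4026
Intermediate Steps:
M(G) = 1
Y = 1/77 ≈ 0.012987
M(5) + 108*Y = 1 + 108*(1/77) = 1 + 108/77 = 185/77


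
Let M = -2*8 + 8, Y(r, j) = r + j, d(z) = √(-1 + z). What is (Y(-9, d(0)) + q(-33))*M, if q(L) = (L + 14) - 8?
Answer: 288 - 8*I ≈ 288.0 - 8.0*I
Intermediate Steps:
Y(r, j) = j + r
M = -8 (M = -16 + 8 = -8)
q(L) = 6 + L (q(L) = (14 + L) - 8 = 6 + L)
(Y(-9, d(0)) + q(-33))*M = ((√(-1 + 0) - 9) + (6 - 33))*(-8) = ((√(-1) - 9) - 27)*(-8) = ((I - 9) - 27)*(-8) = ((-9 + I) - 27)*(-8) = (-36 + I)*(-8) = 288 - 8*I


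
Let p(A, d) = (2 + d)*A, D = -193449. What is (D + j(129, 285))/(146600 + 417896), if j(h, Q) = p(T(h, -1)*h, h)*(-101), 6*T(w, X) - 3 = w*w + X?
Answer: -9469138817/1128992 ≈ -8387.3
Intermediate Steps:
T(w, X) = ½ + X/6 + w²/6 (T(w, X) = ½ + (w*w + X)/6 = ½ + (w² + X)/6 = ½ + (X + w²)/6 = ½ + (X/6 + w²/6) = ½ + X/6 + w²/6)
p(A, d) = A*(2 + d)
j(h, Q) = -101*h*(2 + h)*(⅓ + h²/6) (j(h, Q) = (((½ + (⅙)*(-1) + h²/6)*h)*(2 + h))*(-101) = (((½ - ⅙ + h²/6)*h)*(2 + h))*(-101) = (((⅓ + h²/6)*h)*(2 + h))*(-101) = ((h*(⅓ + h²/6))*(2 + h))*(-101) = (h*(2 + h)*(⅓ + h²/6))*(-101) = -101*h*(2 + h)*(⅓ + h²/6))
(D + j(129, 285))/(146600 + 417896) = (-193449 - 101/6*129*(2 + 129)*(2 + 129²))/(146600 + 417896) = (-193449 - 101/6*129*131*(2 + 16641))/564496 = (-193449 - 101/6*129*131*16643)*(1/564496) = (-193449 - 9468751919/2)*(1/564496) = -9469138817/2*1/564496 = -9469138817/1128992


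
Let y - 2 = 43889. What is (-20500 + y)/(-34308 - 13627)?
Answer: -23391/47935 ≈ -0.48797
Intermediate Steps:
y = 43891 (y = 2 + 43889 = 43891)
(-20500 + y)/(-34308 - 13627) = (-20500 + 43891)/(-34308 - 13627) = 23391/(-47935) = 23391*(-1/47935) = -23391/47935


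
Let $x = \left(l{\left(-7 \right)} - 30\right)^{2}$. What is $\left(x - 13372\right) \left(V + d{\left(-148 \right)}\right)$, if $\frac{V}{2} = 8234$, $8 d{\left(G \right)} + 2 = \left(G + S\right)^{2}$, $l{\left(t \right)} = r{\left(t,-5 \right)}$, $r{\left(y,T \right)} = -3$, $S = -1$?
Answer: $- \frac{1890881869}{8} \approx -2.3636 \cdot 10^{8}$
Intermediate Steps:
$l{\left(t \right)} = -3$
$d{\left(G \right)} = - \frac{1}{4} + \frac{\left(-1 + G\right)^{2}}{8}$ ($d{\left(G \right)} = - \frac{1}{4} + \frac{\left(G - 1\right)^{2}}{8} = - \frac{1}{4} + \frac{\left(-1 + G\right)^{2}}{8}$)
$V = 16468$ ($V = 2 \cdot 8234 = 16468$)
$x = 1089$ ($x = \left(-3 - 30\right)^{2} = \left(-33\right)^{2} = 1089$)
$\left(x - 13372\right) \left(V + d{\left(-148 \right)}\right) = \left(1089 - 13372\right) \left(16468 - \left(\frac{1}{4} - \frac{\left(-1 - 148\right)^{2}}{8}\right)\right) = - 12283 \left(16468 - \left(\frac{1}{4} - \frac{\left(-149\right)^{2}}{8}\right)\right) = - 12283 \left(16468 + \left(- \frac{1}{4} + \frac{1}{8} \cdot 22201\right)\right) = - 12283 \left(16468 + \left(- \frac{1}{4} + \frac{22201}{8}\right)\right) = - 12283 \left(16468 + \frac{22199}{8}\right) = \left(-12283\right) \frac{153943}{8} = - \frac{1890881869}{8}$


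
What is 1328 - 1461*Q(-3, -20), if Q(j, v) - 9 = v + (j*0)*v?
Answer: 17399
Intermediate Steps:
Q(j, v) = 9 + v (Q(j, v) = 9 + (v + (j*0)*v) = 9 + (v + 0*v) = 9 + (v + 0) = 9 + v)
1328 - 1461*Q(-3, -20) = 1328 - 1461*(9 - 20) = 1328 - 1461*(-11) = 1328 + 16071 = 17399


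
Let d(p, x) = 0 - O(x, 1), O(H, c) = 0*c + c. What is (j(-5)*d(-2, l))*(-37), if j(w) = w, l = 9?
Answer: -185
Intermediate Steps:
O(H, c) = c (O(H, c) = 0 + c = c)
d(p, x) = -1 (d(p, x) = 0 - 1*1 = 0 - 1 = -1)
(j(-5)*d(-2, l))*(-37) = -5*(-1)*(-37) = 5*(-37) = -185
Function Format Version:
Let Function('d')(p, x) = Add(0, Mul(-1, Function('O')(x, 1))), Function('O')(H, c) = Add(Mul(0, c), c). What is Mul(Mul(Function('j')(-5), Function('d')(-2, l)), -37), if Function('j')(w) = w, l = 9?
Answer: -185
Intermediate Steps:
Function('O')(H, c) = c (Function('O')(H, c) = Add(0, c) = c)
Function('d')(p, x) = -1 (Function('d')(p, x) = Add(0, Mul(-1, 1)) = Add(0, -1) = -1)
Mul(Mul(Function('j')(-5), Function('d')(-2, l)), -37) = Mul(Mul(-5, -1), -37) = Mul(5, -37) = -185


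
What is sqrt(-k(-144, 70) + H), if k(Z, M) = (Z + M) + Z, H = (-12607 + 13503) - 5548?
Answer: I*sqrt(4434) ≈ 66.588*I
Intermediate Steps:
H = -4652 (H = 896 - 5548 = -4652)
k(Z, M) = M + 2*Z (k(Z, M) = (M + Z) + Z = M + 2*Z)
sqrt(-k(-144, 70) + H) = sqrt(-(70 + 2*(-144)) - 4652) = sqrt(-(70 - 288) - 4652) = sqrt(-1*(-218) - 4652) = sqrt(218 - 4652) = sqrt(-4434) = I*sqrt(4434)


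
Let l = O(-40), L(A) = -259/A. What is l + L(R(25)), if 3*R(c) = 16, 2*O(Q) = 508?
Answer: 3287/16 ≈ 205.44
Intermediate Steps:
O(Q) = 254 (O(Q) = (½)*508 = 254)
R(c) = 16/3 (R(c) = (⅓)*16 = 16/3)
l = 254
l + L(R(25)) = 254 - 259/16/3 = 254 - 259*3/16 = 254 - 777/16 = 3287/16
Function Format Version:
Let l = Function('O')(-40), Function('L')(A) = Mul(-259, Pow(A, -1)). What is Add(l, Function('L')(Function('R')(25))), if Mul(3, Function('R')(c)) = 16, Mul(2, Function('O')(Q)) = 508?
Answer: Rational(3287, 16) ≈ 205.44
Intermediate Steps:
Function('O')(Q) = 254 (Function('O')(Q) = Mul(Rational(1, 2), 508) = 254)
Function('R')(c) = Rational(16, 3) (Function('R')(c) = Mul(Rational(1, 3), 16) = Rational(16, 3))
l = 254
Add(l, Function('L')(Function('R')(25))) = Add(254, Mul(-259, Pow(Rational(16, 3), -1))) = Add(254, Mul(-259, Rational(3, 16))) = Add(254, Rational(-777, 16)) = Rational(3287, 16)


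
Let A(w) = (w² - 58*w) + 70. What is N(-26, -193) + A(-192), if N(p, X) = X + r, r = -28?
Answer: 47849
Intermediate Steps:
A(w) = 70 + w² - 58*w
N(p, X) = -28 + X (N(p, X) = X - 28 = -28 + X)
N(-26, -193) + A(-192) = (-28 - 193) + (70 + (-192)² - 58*(-192)) = -221 + (70 + 36864 + 11136) = -221 + 48070 = 47849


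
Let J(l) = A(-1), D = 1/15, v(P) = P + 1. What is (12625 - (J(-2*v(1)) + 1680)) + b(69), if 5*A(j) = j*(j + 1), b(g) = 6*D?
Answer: 54727/5 ≈ 10945.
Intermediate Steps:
v(P) = 1 + P
D = 1/15 ≈ 0.066667
b(g) = ⅖ (b(g) = 6*(1/15) = ⅖)
A(j) = j*(1 + j)/5 (A(j) = (j*(j + 1))/5 = (j*(1 + j))/5 = j*(1 + j)/5)
J(l) = 0 (J(l) = (⅕)*(-1)*(1 - 1) = (⅕)*(-1)*0 = 0)
(12625 - (J(-2*v(1)) + 1680)) + b(69) = (12625 - (0 + 1680)) + ⅖ = (12625 - 1*1680) + ⅖ = (12625 - 1680) + ⅖ = 10945 + ⅖ = 54727/5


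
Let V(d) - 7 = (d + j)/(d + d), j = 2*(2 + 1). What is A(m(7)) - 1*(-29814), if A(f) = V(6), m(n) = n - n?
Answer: 29822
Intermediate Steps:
j = 6 (j = 2*3 = 6)
m(n) = 0
V(d) = 7 + (6 + d)/(2*d) (V(d) = 7 + (d + 6)/(d + d) = 7 + (6 + d)/((2*d)) = 7 + (6 + d)*(1/(2*d)) = 7 + (6 + d)/(2*d))
A(f) = 8 (A(f) = 15/2 + 3/6 = 15/2 + 3*(⅙) = 15/2 + ½ = 8)
A(m(7)) - 1*(-29814) = 8 - 1*(-29814) = 8 + 29814 = 29822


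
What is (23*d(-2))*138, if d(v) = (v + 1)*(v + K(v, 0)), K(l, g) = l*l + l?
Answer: 0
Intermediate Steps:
K(l, g) = l + l**2 (K(l, g) = l**2 + l = l + l**2)
d(v) = (1 + v)*(v + v*(1 + v)) (d(v) = (v + 1)*(v + v*(1 + v)) = (1 + v)*(v + v*(1 + v)))
(23*d(-2))*138 = (23*(-2*(2 + (-2)**2 + 3*(-2))))*138 = (23*(-2*(2 + 4 - 6)))*138 = (23*(-2*0))*138 = (23*0)*138 = 0*138 = 0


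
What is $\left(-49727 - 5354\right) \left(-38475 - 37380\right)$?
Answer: $4178169255$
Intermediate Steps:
$\left(-49727 - 5354\right) \left(-38475 - 37380\right) = \left(-55081\right) \left(-75855\right) = 4178169255$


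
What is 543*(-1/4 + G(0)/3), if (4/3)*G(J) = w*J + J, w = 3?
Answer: -543/4 ≈ -135.75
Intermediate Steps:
G(J) = 3*J (G(J) = 3*(3*J + J)/4 = 3*(4*J)/4 = 3*J)
543*(-1/4 + G(0)/3) = 543*(-1/4 + (3*0)/3) = 543*(-1*1/4 + 0*(1/3)) = 543*(-1/4 + 0) = 543*(-1/4) = -543/4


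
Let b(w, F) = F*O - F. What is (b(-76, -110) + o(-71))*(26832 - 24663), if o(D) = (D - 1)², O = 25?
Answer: 5517936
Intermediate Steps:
o(D) = (-1 + D)²
b(w, F) = 24*F (b(w, F) = F*25 - F = 25*F - F = 24*F)
(b(-76, -110) + o(-71))*(26832 - 24663) = (24*(-110) + (-1 - 71)²)*(26832 - 24663) = (-2640 + (-72)²)*2169 = (-2640 + 5184)*2169 = 2544*2169 = 5517936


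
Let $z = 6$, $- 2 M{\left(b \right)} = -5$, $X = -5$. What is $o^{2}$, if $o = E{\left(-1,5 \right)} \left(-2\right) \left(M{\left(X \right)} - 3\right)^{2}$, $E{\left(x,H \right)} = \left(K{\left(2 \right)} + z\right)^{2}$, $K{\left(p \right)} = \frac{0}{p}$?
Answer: $324$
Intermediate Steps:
$M{\left(b \right)} = \frac{5}{2}$ ($M{\left(b \right)} = \left(- \frac{1}{2}\right) \left(-5\right) = \frac{5}{2}$)
$K{\left(p \right)} = 0$
$E{\left(x,H \right)} = 36$ ($E{\left(x,H \right)} = \left(0 + 6\right)^{2} = 6^{2} = 36$)
$o = -18$ ($o = 36 \left(-2\right) \left(\frac{5}{2} - 3\right)^{2} = - 72 \left(- \frac{1}{2}\right)^{2} = \left(-72\right) \frac{1}{4} = -18$)
$o^{2} = \left(-18\right)^{2} = 324$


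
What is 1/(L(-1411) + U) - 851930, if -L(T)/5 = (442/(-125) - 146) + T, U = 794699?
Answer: -17091881406035/20062542 ≈ -8.5193e+5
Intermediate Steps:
L(T) = 18692/25 - 5*T (L(T) = -5*((442/(-125) - 146) + T) = -5*((442*(-1/125) - 146) + T) = -5*((-442/125 - 146) + T) = -5*(-18692/125 + T) = 18692/25 - 5*T)
1/(L(-1411) + U) - 851930 = 1/((18692/25 - 5*(-1411)) + 794699) - 851930 = 1/((18692/25 + 7055) + 794699) - 851930 = 1/(195067/25 + 794699) - 851930 = 1/(20062542/25) - 851930 = 25/20062542 - 851930 = -17091881406035/20062542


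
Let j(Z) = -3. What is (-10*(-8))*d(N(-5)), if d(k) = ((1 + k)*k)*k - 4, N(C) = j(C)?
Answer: -1760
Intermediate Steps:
N(C) = -3
d(k) = -4 + k²*(1 + k) (d(k) = (k*(1 + k))*k - 4 = k²*(1 + k) - 4 = -4 + k²*(1 + k))
(-10*(-8))*d(N(-5)) = (-10*(-8))*(-4 + (-3)² + (-3)³) = 80*(-4 + 9 - 27) = 80*(-22) = -1760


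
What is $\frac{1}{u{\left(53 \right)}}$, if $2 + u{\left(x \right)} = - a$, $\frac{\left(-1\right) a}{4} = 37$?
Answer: $\frac{1}{146} \approx 0.0068493$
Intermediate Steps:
$a = -148$ ($a = \left(-4\right) 37 = -148$)
$u{\left(x \right)} = 146$ ($u{\left(x \right)} = -2 - -148 = -2 + 148 = 146$)
$\frac{1}{u{\left(53 \right)}} = \frac{1}{146}$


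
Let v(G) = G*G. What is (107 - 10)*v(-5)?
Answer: 2425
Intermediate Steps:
v(G) = G**2
(107 - 10)*v(-5) = (107 - 10)*(-5)**2 = 97*25 = 2425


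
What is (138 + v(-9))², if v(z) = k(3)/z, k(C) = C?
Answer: 170569/9 ≈ 18952.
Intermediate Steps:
v(z) = 3/z
(138 + v(-9))² = (138 + 3/(-9))² = (138 + 3*(-⅑))² = (138 - ⅓)² = (413/3)² = 170569/9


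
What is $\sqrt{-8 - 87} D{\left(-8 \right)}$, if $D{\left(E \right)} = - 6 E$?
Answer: $48 i \sqrt{95} \approx 467.85 i$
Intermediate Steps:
$\sqrt{-8 - 87} D{\left(-8 \right)} = \sqrt{-8 - 87} \left(\left(-6\right) \left(-8\right)\right) = \sqrt{-95} \cdot 48 = i \sqrt{95} \cdot 48 = 48 i \sqrt{95}$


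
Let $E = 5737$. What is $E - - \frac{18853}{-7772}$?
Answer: $\frac{44569111}{7772} \approx 5734.6$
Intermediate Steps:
$E - - \frac{18853}{-7772} = 5737 - - \frac{18853}{-7772} = 5737 - \left(-18853\right) \left(- \frac{1}{7772}\right) = 5737 - \frac{18853}{7772} = \frac{44569111}{7772}$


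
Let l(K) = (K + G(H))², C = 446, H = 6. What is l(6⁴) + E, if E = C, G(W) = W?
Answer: 1695650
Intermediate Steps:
E = 446
l(K) = (6 + K)² (l(K) = (K + 6)² = (6 + K)²)
l(6⁴) + E = (6 + 6⁴)² + 446 = (6 + 1296)² + 446 = 1302² + 446 = 1695204 + 446 = 1695650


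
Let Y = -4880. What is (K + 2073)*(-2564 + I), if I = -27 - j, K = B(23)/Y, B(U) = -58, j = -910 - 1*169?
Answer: -955990161/305 ≈ -3.1344e+6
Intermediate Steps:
j = -1079 (j = -910 - 169 = -1079)
K = 29/2440 (K = -58/(-4880) = -58*(-1/4880) = 29/2440 ≈ 0.011885)
I = 1052 (I = -27 - 1*(-1079) = -27 + 1079 = 1052)
(K + 2073)*(-2564 + I) = (29/2440 + 2073)*(-2564 + 1052) = (5058149/2440)*(-1512) = -955990161/305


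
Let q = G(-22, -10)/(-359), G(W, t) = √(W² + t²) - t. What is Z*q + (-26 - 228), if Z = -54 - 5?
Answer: -90596/359 + 118*√146/359 ≈ -248.39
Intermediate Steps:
Z = -59
q = -10/359 - 2*√146/359 (q = (√((-22)² + (-10)²) - 1*(-10))/(-359) = (√(484 + 100) + 10)*(-1/359) = (√584 + 10)*(-1/359) = (2*√146 + 10)*(-1/359) = (10 + 2*√146)*(-1/359) = -10/359 - 2*√146/359 ≈ -0.095170)
Z*q + (-26 - 228) = -59*(-10/359 - 2*√146/359) + (-26 - 228) = (590/359 + 118*√146/359) - 254 = -90596/359 + 118*√146/359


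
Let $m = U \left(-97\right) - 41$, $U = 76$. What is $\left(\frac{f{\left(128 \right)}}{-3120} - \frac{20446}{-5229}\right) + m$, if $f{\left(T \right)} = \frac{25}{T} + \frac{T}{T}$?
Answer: $- \frac{5157352745399}{696084480} \approx -7409.1$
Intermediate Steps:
$f{\left(T \right)} = 1 + \frac{25}{T}$ ($f{\left(T \right)} = \frac{25}{T} + 1 = 1 + \frac{25}{T}$)
$m = -7413$ ($m = 76 \left(-97\right) - 41 = -7372 - 41 = -7413$)
$\left(\frac{f{\left(128 \right)}}{-3120} - \frac{20446}{-5229}\right) + m = \left(\frac{\frac{1}{128} \left(25 + 128\right)}{-3120} - \frac{20446}{-5229}\right) - 7413 = \left(\frac{1}{128} \cdot 153 \left(- \frac{1}{3120}\right) - - \frac{20446}{5229}\right) - 7413 = \left(\frac{153}{128} \left(- \frac{1}{3120}\right) + \frac{20446}{5229}\right) - 7413 = \left(- \frac{51}{133120} + \frac{20446}{5229}\right) - 7413 = \frac{2721504841}{696084480} - 7413 = - \frac{5157352745399}{696084480}$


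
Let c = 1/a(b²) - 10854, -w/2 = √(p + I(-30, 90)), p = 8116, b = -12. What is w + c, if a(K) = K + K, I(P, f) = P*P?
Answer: -3125951/288 - 28*√46 ≈ -11044.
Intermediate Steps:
I(P, f) = P²
a(K) = 2*K
w = -28*√46 (w = -2*√(8116 + (-30)²) = -2*√(8116 + 900) = -28*√46 ≈ -189.91)
c = -3125951/288 (c = 1/(2*(-12)²) - 10854 = 1/(2*144) - 10854 = 1/288 - 10854 = -3125951/288 ≈ -10854.)
w + c = -28*√46 - 3125951/288 = -3125951/288 - 28*√46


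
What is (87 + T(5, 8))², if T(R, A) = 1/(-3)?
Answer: 67600/9 ≈ 7511.1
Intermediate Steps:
T(R, A) = -⅓
(87 + T(5, 8))² = (87 - ⅓)² = (260/3)² = 67600/9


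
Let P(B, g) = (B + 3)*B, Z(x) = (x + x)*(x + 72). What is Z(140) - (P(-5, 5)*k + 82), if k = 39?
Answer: 58888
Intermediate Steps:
Z(x) = 2*x*(72 + x) (Z(x) = (2*x)*(72 + x) = 2*x*(72 + x))
P(B, g) = B*(3 + B) (P(B, g) = (3 + B)*B = B*(3 + B))
Z(140) - (P(-5, 5)*k + 82) = 2*140*(72 + 140) - (-5*(3 - 5)*39 + 82) = 2*140*212 - (-5*(-2)*39 + 82) = 59360 - (10*39 + 82) = 59360 - (390 + 82) = 59360 - 1*472 = 59360 - 472 = 58888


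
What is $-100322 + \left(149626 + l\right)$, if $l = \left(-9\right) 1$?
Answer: $49295$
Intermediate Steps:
$l = -9$
$-100322 + \left(149626 + l\right) = -100322 + \left(149626 - 9\right) = -100322 + 149617 = 49295$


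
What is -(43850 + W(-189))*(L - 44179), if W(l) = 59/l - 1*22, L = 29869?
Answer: 4390219490/7 ≈ 6.2717e+8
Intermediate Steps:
W(l) = -22 + 59/l (W(l) = 59/l - 22 = -22 + 59/l)
-(43850 + W(-189))*(L - 44179) = -(43850 + (-22 + 59/(-189)))*(29869 - 44179) = -(43850 + (-22 + 59*(-1/189)))*(-14310) = -(43850 + (-22 - 59/189))*(-14310) = -(43850 - 4217/189)*(-14310) = -8283433*(-14310)/189 = -1*(-4390219490/7) = 4390219490/7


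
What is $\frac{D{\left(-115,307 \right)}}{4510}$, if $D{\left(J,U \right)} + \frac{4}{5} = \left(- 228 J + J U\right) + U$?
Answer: $- \frac{21947}{11275} \approx -1.9465$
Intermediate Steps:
$D{\left(J,U \right)} = - \frac{4}{5} + U - 228 J + J U$ ($D{\left(J,U \right)} = - \frac{4}{5} + \left(\left(- 228 J + J U\right) + U\right) = - \frac{4}{5} + \left(U - 228 J + J U\right) = - \frac{4}{5} + U - 228 J + J U$)
$\frac{D{\left(-115,307 \right)}}{4510} = \frac{- \frac{4}{5} + 307 - -26220 - 35305}{4510} = \left(- \frac{4}{5} + 307 + 26220 - 35305\right) \frac{1}{4510} = \left(- \frac{43894}{5}\right) \frac{1}{4510} = - \frac{21947}{11275}$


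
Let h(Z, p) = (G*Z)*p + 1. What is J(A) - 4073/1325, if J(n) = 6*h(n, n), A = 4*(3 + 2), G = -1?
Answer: -3176123/1325 ≈ -2397.1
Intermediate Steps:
h(Z, p) = 1 - Z*p (h(Z, p) = (-Z)*p + 1 = -Z*p + 1 = 1 - Z*p)
A = 20 (A = 4*5 = 20)
J(n) = 6 - 6*n**2 (J(n) = 6*(1 - n*n) = 6*(1 - n**2) = 6 - 6*n**2)
J(A) - 4073/1325 = (6 - 6*20**2) - 4073/1325 = (6 - 6*400) - 4073*1/1325 = (6 - 2400) - 4073/1325 = -2394 - 4073/1325 = -3176123/1325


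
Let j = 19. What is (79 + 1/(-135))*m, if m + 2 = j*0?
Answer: -21328/135 ≈ -157.99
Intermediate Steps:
m = -2 (m = -2 + 19*0 = -2 + 0 = -2)
(79 + 1/(-135))*m = (79 + 1/(-135))*(-2) = (79 - 1/135)*(-2) = (10664/135)*(-2) = -21328/135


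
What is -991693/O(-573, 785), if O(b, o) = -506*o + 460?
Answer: 991693/396750 ≈ 2.4995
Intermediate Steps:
O(b, o) = 460 - 506*o
-991693/O(-573, 785) = -991693/(460 - 506*785) = -991693/(460 - 397210) = -991693/(-396750) = -991693*(-1/396750) = 991693/396750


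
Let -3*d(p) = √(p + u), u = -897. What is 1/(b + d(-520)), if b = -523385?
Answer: -4710465/2465386725442 + 3*I*√1417/2465386725442 ≈ -1.9106e-6 + 4.5806e-11*I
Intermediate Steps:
d(p) = -√(-897 + p)/3 (d(p) = -√(p - 897)/3 = -√(-897 + p)/3)
1/(b + d(-520)) = 1/(-523385 - √(-897 - 520)/3) = 1/(-523385 - I*√1417/3)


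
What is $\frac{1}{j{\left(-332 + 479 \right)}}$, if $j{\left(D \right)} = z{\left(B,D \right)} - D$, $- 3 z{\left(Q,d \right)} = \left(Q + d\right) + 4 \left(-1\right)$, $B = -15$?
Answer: $- \frac{3}{569} \approx -0.0052724$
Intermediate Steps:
$z{\left(Q,d \right)} = \frac{4}{3} - \frac{Q}{3} - \frac{d}{3}$ ($z{\left(Q,d \right)} = - \frac{\left(Q + d\right) + 4 \left(-1\right)}{3} = - \frac{\left(Q + d\right) - 4}{3} = - \frac{-4 + Q + d}{3} = \frac{4}{3} - \frac{Q}{3} - \frac{d}{3}$)
$j{\left(D \right)} = \frac{19}{3} - \frac{4 D}{3}$ ($j{\left(D \right)} = \left(\frac{4}{3} - -5 - \frac{D}{3}\right) - D = \left(\frac{4}{3} + 5 - \frac{D}{3}\right) - D = \left(\frac{19}{3} - \frac{D}{3}\right) - D = \frac{19}{3} - \frac{4 D}{3}$)
$\frac{1}{j{\left(-332 + 479 \right)}} = \frac{1}{\frac{19}{3} - \frac{4 \left(-332 + 479\right)}{3}} = \frac{1}{\frac{19}{3} - 196} = \frac{1}{- \frac{569}{3}} = - \frac{3}{569}$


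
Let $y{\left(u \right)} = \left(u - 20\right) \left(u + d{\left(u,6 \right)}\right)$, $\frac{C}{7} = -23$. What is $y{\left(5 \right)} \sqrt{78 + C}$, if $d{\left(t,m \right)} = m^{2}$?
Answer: $- 615 i \sqrt{83} \approx - 5602.9 i$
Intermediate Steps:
$C = -161$ ($C = 7 \left(-23\right) = -161$)
$y{\left(u \right)} = \left(-20 + u\right) \left(36 + u\right)$ ($y{\left(u \right)} = \left(u - 20\right) \left(u + 6^{2}\right) = \left(-20 + u\right) \left(u + 36\right) = \left(-20 + u\right) \left(36 + u\right)$)
$y{\left(5 \right)} \sqrt{78 + C} = \left(-720 + 5^{2} + 16 \cdot 5\right) \sqrt{78 - 161} = \left(-720 + 25 + 80\right) \sqrt{-83} = - 615 i \sqrt{83}$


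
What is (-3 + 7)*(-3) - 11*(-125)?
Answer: 1363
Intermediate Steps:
(-3 + 7)*(-3) - 11*(-125) = 4*(-3) + 1375 = -12 + 1375 = 1363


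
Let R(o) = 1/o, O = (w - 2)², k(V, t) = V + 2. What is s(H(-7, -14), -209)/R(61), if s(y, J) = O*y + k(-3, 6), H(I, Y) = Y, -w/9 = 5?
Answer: -1886547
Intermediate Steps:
w = -45 (w = -9*5 = -45)
k(V, t) = 2 + V
O = 2209 (O = (-45 - 2)² = (-47)² = 2209)
s(y, J) = -1 + 2209*y (s(y, J) = 2209*y + (2 - 3) = 2209*y - 1 = -1 + 2209*y)
s(H(-7, -14), -209)/R(61) = (-1 + 2209*(-14))/(1/61) = (-1 - 30926)/(1/61) = -30927*61 = -1886547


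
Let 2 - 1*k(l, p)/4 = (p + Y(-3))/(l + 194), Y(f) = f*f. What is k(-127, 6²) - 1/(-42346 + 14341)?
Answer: 9969847/1876335 ≈ 5.3135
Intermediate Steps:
Y(f) = f²
k(l, p) = 8 - 4*(9 + p)/(194 + l) (k(l, p) = 8 - 4*(p + (-3)²)/(l + 194) = 8 - 4*(p + 9)/(194 + l) = 8 - 4*(9 + p)/(194 + l))
k(-127, 6²) - 1/(-42346 + 14341) = 4*(379 - 1*6² + 2*(-127))/(194 - 127) - 1/(-42346 + 14341) = 4*(379 - 1*36 - 254)/67 - 1/(-28005) = 4*(1/67)*(379 - 36 - 254) - 1*(-1/28005) = 4*(1/67)*89 + 1/28005 = 356/67 + 1/28005 = 9969847/1876335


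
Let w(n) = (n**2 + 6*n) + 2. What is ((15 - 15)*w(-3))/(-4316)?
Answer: 0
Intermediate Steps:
w(n) = 2 + n**2 + 6*n
((15 - 15)*w(-3))/(-4316) = ((15 - 15)*(2 + (-3)**2 + 6*(-3)))/(-4316) = (0*(2 + 9 - 18))*(-1/4316) = (0*(-7))*(-1/4316) = 0*(-1/4316) = 0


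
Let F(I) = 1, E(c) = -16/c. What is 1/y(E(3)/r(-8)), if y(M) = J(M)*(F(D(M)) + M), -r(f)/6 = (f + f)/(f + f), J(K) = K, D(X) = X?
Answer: 81/136 ≈ 0.59559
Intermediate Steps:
r(f) = -6 (r(f) = -6*(f + f)/(f + f) = -6*2*f/(2*f) = -6*2*f*1/(2*f) = -6*1 = -6)
y(M) = M*(1 + M)
1/y(E(3)/r(-8)) = 1/((-16/3/(-6))*(1 - 16/3/(-6))) = 1/((-16*⅓*(-⅙))*(1 - 16*⅓*(-⅙))) = 1/((-16/3*(-⅙))*(1 - 16/3*(-⅙))) = 1/(8*(1 + 8/9)/9) = 1/((8/9)*(17/9)) = 1/(136/81) = 81/136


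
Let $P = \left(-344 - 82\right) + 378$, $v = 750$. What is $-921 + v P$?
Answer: $-36921$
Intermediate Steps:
$P = -48$ ($P = -426 + 378 = -48$)
$-921 + v P = -921 + 750 \left(-48\right) = -921 - 36000 = -36921$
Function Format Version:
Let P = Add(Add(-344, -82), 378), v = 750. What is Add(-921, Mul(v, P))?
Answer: -36921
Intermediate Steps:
P = -48 (P = Add(-426, 378) = -48)
Add(-921, Mul(v, P)) = Add(-921, Mul(750, -48)) = Add(-921, -36000) = -36921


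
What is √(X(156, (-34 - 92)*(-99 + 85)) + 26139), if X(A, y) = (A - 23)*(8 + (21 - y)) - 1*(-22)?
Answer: I*√204594 ≈ 452.32*I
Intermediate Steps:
X(A, y) = 22 + (-23 + A)*(29 - y) (X(A, y) = (-23 + A)*(29 - y) + 22 = 22 + (-23 + A)*(29 - y))
√(X(156, (-34 - 92)*(-99 + 85)) + 26139) = √((-645 + 23*((-34 - 92)*(-99 + 85)) + 29*156 - 1*156*(-34 - 92)*(-99 + 85)) + 26139) = √((-645 + 23*(-126*(-14)) + 4524 - 1*156*(-126*(-14))) + 26139) = √((-645 + 23*1764 + 4524 - 1*156*1764) + 26139) = √((-645 + 40572 + 4524 - 275184) + 26139) = √(-230733 + 26139) = √(-204594) = I*√204594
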